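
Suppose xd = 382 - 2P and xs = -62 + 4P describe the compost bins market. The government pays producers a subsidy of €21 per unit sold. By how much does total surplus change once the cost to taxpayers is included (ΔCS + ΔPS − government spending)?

Pre-subsidy: 382 - 2P = -62 + 4P gives P* = 74, x* = 234.
With the subsidy, sellers receive Ps = Pb + 21 for each unit, where Pb is the price buyers pay.
Supply in terms of Pb becomes xs = -62 + 4(Pb + 21) = 22 + 4Pb. Setting this equal to demand: 382 - 2Pb = 22 + 4Pb, so Pb = 60.
Sellers receive Ps = 60 + 21 = 81; x' = 382 − 2·60 = 262.
ΔCS = ½(234 + 262)(74 − 60) = 3472; ΔPS = ½(234 + 262)(81 − 74) = 1736.
Government spending = 21 × 262 = 5502.
Net change = 3472 + 1736 − 5502 = -294. The loss equals the DWL triangle ½·21·28.

Net change in total surplus = -€294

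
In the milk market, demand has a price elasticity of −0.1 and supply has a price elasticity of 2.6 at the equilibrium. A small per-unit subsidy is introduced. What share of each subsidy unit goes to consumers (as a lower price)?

Consumer share = 26/27

For a small subsidy around the equilibrium, the benefit split depends on the relative slopes, which at a point are proportional to the elasticities.
Buyer share = εs/(εs + |εd|) = 2.6/(2.6 + 0.1) = 26/27; seller share = |εd|/(εs + |εd|) = 1/27.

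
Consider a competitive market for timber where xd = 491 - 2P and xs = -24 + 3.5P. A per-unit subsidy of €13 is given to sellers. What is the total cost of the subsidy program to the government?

Pre-subsidy: 491 - 2P = -24 + 3.5P gives P* = 1030/11, x* = 3341/11.
With the subsidy, sellers receive Ps = Pb + 13 for each unit, where Pb is the price buyers pay.
Supply in terms of Pb becomes xs = -24 + 3.5(Pb + 13) = 21.5 + 3.5Pb. Setting this equal to demand: 491 - 2Pb = 21.5 + 3.5Pb, so Pb = 939/11.
Sellers receive Ps = 939/11 + 13 = 1082/11; x' = 491 − 2·(939/11) = 3523/11.
Government outlay = subsidy × quantity = 13 × 3523/11 = 45799/11.

Government cost = 45799/11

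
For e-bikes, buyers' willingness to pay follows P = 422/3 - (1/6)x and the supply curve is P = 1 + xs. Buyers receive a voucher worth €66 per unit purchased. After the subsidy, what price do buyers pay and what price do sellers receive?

Buyers pay 779/7; sellers receive 1241/7

Pre-subsidy: 422/3 - (1/6)x = 1 + x gives x* = 838/7 and P* = 845/7.
With the rebate, buyers effectively pay Pb = Ps − 66, where Ps is the price sellers receive.
On the curves, Pb = 422/3 - (1/6)x and Ps = 1 + x; the wedge Ps − Pb = 66 gives 1 + x − (422/3 - (1/6)x) = 66, so x' = 1234/7.
Then Pb = 422/3 − (1/6)·(1234/7) = 779/7 and Ps = 1 + 1·(1234/7) = 1241/7.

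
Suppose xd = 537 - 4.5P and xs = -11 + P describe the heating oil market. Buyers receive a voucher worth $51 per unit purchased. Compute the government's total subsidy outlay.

Government cost = 73134/11

Pre-subsidy: 537 - 4.5P = -11 + P gives P* = 1096/11, x* = 975/11.
With the rebate, buyers effectively pay Pb = Ps − 51, where Ps is the price sellers receive.
Demand in terms of Ps becomes xd = 537 − 4.5(Ps − 51) = 766.5 - 4.5Ps. Setting this equal to supply: 766.5 - 4.5Ps = -11 + Ps, so Ps = 1555/11.
Buyers pay Pb = 1555/11 − 51 = 994/11; x' = -11 + 1·(1555/11) = 1434/11.
Government outlay = subsidy × quantity = 51 × 1434/11 = 73134/11.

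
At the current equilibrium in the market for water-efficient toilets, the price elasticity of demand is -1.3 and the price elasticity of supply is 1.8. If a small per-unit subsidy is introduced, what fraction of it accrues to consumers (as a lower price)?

Consumer share = 18/31

For a small subsidy around the equilibrium, the benefit split depends on the relative slopes, which at a point are proportional to the elasticities.
Buyer share = εs/(εs + |εd|) = 1.8/(1.8 + 1.3) = 18/31; seller share = |εd|/(εs + |εd|) = 13/31.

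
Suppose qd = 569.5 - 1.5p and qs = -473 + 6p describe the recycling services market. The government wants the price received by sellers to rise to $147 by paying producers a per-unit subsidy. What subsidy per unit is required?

At a seller price of 147, quantity supplied is -473 + 6·147 = 409.
Buyers absorb 409 only when they pay pb with 569.5 − 1.5·pb = 409, i.e. pb = 107.
s = ps − pb = 147 − 107 = 40.

Required subsidy s = $40 per unit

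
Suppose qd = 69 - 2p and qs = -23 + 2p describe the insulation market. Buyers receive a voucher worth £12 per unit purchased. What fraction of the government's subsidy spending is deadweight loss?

DWL / government spending = 6/35

Pre-subsidy: 69 - 2p = -23 + 2p gives p* = 23, q* = 23.
With the rebate, buyers effectively pay pb = ps − 12, where ps is the price sellers receive.
Demand in terms of ps becomes qd = 69 − 2(ps − 12) = 93 - 2ps. Setting this equal to supply: 93 - 2ps = -23 + 2ps, so ps = 29.
Buyers pay pb = 29 − 12 = 17; q' = -23 + 2·29 = 35.
ΔCS = ½(23 + 35)(23 − 17) = 174; ΔPS = ½(23 + 35)(29 − 23) = 174.
Government spending = 12 × 35 = 420.
DWL = ½ × 12 × (35 − 23) = 72; fraction = 72 / 420 = 6/35.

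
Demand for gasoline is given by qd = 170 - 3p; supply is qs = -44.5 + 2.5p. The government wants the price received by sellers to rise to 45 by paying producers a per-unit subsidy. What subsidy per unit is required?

At a seller price of 45, quantity supplied is -44.5 + 2.5·45 = 68.
Buyers absorb 68 only when they pay pb with 170 − 3·pb = 68, i.e. pb = 34.
s = ps − pb = 45 − 34 = 11.

Required subsidy s = 11 per unit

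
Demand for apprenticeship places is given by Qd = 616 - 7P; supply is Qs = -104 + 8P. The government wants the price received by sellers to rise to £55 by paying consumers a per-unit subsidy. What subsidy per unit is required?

Required subsidy s = £15 per unit

At a seller price of 55, quantity supplied is -104 + 8·55 = 336.
Buyers absorb 336 only when they pay Pb with 616 − 7·Pb = 336, i.e. Pb = 40.
s = Ps − Pb = 55 − 40 = 15.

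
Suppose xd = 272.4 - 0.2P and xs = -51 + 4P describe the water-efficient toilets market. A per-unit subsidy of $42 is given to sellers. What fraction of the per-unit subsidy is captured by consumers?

Pre-subsidy: 272.4 - 0.2P = -51 + 4P gives P* = 77, x* = 257.
With the subsidy, sellers receive Ps = Pb + 42 for each unit, where Pb is the price buyers pay.
Supply in terms of Pb becomes xs = -51 + 4(Pb + 42) = 117 + 4Pb. Setting this equal to demand: 272.4 - 0.2Pb = 117 + 4Pb, so Pb = 37.
Sellers receive Ps = 37 + 42 = 79; x' = 272.4 − 0.2·37 = 265.
Buyers' price falls by P* − Pb = 77 − 37 = 40; sellers' price rises by Ps − P* = 79 − 77 = 2.
So consumers capture 40/42 = 20/21 of each unit of subsidy.

Consumer share = 20/21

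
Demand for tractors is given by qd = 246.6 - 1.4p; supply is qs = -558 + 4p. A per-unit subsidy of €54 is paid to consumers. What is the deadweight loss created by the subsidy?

Deadweight loss = €1512

Pre-subsidy: 246.6 - 1.4p = -558 + 4p gives p* = 149, q* = 38.
With the rebate, buyers effectively pay pb = ps − 54, where ps is the price sellers receive.
Demand in terms of ps becomes qd = 246.6 − 1.4(ps − 54) = 322.2 - 1.4ps. Setting this equal to supply: 322.2 - 1.4ps = -558 + 4ps, so ps = 163.
Buyers pay pb = 163 − 54 = 109; q' = -558 + 4·163 = 94.
The subsidy expands output by 94 − 38 = 56 past the efficient level; on those units the gap between marginal cost and willingness to pay runs from 0 up to 54.
DWL = ½ × 54 × 56 = 1512.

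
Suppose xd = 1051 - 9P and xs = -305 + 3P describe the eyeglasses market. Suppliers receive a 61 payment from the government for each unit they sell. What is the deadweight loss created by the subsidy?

Pre-subsidy: 1051 - 9P = -305 + 3P gives P* = 113, x* = 34.
With the subsidy, sellers receive Ps = Pb + 61 for each unit, where Pb is the price buyers pay.
Supply in terms of Pb becomes xs = -305 + 3(Pb + 61) = -122 + 3Pb. Setting this equal to demand: 1051 - 9Pb = -122 + 3Pb, so Pb = 97.75.
Sellers receive Ps = 97.75 + 61 = 158.75; x' = 1051 − 9·97.75 = 171.25.
The subsidy expands output by 171.25 − 34 = 137.25 past the efficient level; on those units the gap between marginal cost and willingness to pay runs from 0 up to 61.
DWL = ½ × 61 × 137.25 = 4186.125.

Deadweight loss = 4186.125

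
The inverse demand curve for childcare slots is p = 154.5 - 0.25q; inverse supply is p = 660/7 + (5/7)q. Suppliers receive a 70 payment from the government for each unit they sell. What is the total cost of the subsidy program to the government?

Pre-subsidy: 154.5 - 0.25q = 660/7 + (5/7)q gives q* = 562/9 and p* = 1250/9.
With the subsidy, sellers receive ps = pb + 70 for each unit, where pb is the price buyers pay.
On the curves, pb = 154.5 - 0.25q and ps = 660/7 + (5/7)q; the wedge ps − pb = 70 gives 660/7 + (5/7)q − (154.5 - 0.25q) = 70, so q' = 3646/27.
Then pb = 154.5 − 0.25·(3646/27) = 3260/27 and ps = 660/7 + (5/7)·(3646/27) = 5150/27.
Government outlay = subsidy × quantity = 70 × 3646/27 = 255220/27.

Government cost = 255220/27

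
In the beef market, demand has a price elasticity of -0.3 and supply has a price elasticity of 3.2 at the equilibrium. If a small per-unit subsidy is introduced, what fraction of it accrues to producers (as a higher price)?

For a small subsidy around the equilibrium, the benefit split depends on the relative slopes, which at a point are proportional to the elasticities.
Buyer share = εs/(εs + |εd|) = 3.2/(3.2 + 0.3) = 32/35; seller share = |εd|/(εs + |εd|) = 3/35.
So producers capture 3/35 of the subsidy.

Producer share = 3/35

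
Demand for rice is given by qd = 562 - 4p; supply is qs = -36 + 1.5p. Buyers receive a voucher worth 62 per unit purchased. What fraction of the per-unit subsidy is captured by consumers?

Consumer share = 3/11

Pre-subsidy: 562 - 4p = -36 + 1.5p gives p* = 1196/11, q* = 1398/11.
With the rebate, buyers effectively pay pb = ps − 62, where ps is the price sellers receive.
Demand in terms of ps becomes qd = 562 − 4(ps − 62) = 810 - 4ps. Setting this equal to supply: 810 - 4ps = -36 + 1.5ps, so ps = 1692/11.
Buyers pay pb = 1692/11 − 62 = 1010/11; q' = -36 + 1.5·(1692/11) = 2142/11.
Buyers' price falls by p* − pb = 1196/11 − 1010/11 = 186/11; sellers' price rises by ps − p* = 1692/11 − 1196/11 = 496/11.
So consumers capture (186/11)/62 = 3/11 of each unit of subsidy.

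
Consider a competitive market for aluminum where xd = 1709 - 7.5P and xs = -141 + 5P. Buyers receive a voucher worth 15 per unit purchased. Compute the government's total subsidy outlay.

Pre-subsidy: 1709 - 7.5P = -141 + 5P gives P* = 148, x* = 599.
With the rebate, buyers effectively pay Pb = Ps − 15, where Ps is the price sellers receive.
Demand in terms of Ps becomes xd = 1709 − 7.5(Ps − 15) = 1821.5 - 7.5Ps. Setting this equal to supply: 1821.5 - 7.5Ps = -141 + 5Ps, so Ps = 157.
Buyers pay Pb = 157 − 15 = 142; x' = -141 + 5·157 = 644.
Government outlay = subsidy × quantity = 15 × 644 = 9660.

Government cost = 9660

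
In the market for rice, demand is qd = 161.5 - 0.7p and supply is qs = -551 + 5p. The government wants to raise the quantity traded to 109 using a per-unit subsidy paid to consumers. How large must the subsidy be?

Required subsidy s = 57 per unit

At q = 109, invert demand for the buyer price: pb = (161.5 − 109)/0.7 = 75; invert supply for the seller price: ps = (109 − (-551))/5 = 132.
The subsidy must fill the gap: s = ps − pb = 132 − 75 = 57.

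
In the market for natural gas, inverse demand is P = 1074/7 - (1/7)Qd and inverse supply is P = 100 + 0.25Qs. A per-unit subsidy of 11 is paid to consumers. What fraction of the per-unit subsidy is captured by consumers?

Consumer share = 4/11

Pre-subsidy: 1074/7 - (1/7)Q = 100 + 0.25Q gives Q* = 136 and P* = 134.
With the rebate, buyers effectively pay Pb = Ps − 11, where Ps is the price sellers receive.
On the curves, Pb = 1074/7 - (1/7)Q and Ps = 100 + 0.25Q; the wedge Ps − Pb = 11 gives 100 + 0.25Q − (1074/7 - (1/7)Q) = 11, so Q' = 164.
Then Pb = 1074/7 − (1/7)·164 = 130 and Ps = 100 + 0.25·164 = 141.
Buyers' price falls by P* − Pb = 134 − 130 = 4; sellers' price rises by Ps − P* = 141 − 134 = 7.
So consumers capture 4/11 = 4/11 of each unit of subsidy.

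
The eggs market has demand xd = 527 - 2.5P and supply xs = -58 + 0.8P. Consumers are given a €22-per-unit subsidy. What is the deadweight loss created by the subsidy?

Pre-subsidy: 527 - 2.5P = -58 + 0.8P gives P* = 1950/11, x* = 922/11.
With the rebate, buyers effectively pay Pb = Ps − 22, where Ps is the price sellers receive.
Demand in terms of Ps becomes xd = 527 − 2.5(Ps − 22) = 582 - 2.5Ps. Setting this equal to supply: 582 - 2.5Ps = -58 + 0.8Ps, so Ps = 6400/33.
Buyers pay Pb = 6400/33 − 22 = 5674/33; x' = -58 + 0.8·(6400/33) = 3206/33.
The subsidy expands output by 3206/33 − 922/11 = 40/3 past the efficient level; on those units the gap between marginal cost and willingness to pay runs from 0 up to 22.
DWL = ½ × 22 × 40/3 = 440/3.

Deadweight loss = 440/3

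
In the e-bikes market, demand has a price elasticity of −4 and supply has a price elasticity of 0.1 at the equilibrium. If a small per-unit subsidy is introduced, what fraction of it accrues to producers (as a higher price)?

Producer share = 40/41

For a small subsidy around the equilibrium, the benefit split depends on the relative slopes, which at a point are proportional to the elasticities.
Buyer share = εs/(εs + |εd|) = 0.1/(0.1 + 4) = 1/41; seller share = |εd|/(εs + |εd|) = 40/41.
So producers capture 40/41 of the subsidy.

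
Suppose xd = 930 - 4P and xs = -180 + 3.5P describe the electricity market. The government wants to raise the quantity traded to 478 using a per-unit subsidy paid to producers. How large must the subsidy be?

Required subsidy s = 75 per unit

At x = 478, invert demand for the buyer price: Pb = (930 − 478)/4 = 113; invert supply for the seller price: Ps = (478 − (-180))/3.5 = 188.
The subsidy must fill the gap: s = Ps − Pb = 188 − 113 = 75.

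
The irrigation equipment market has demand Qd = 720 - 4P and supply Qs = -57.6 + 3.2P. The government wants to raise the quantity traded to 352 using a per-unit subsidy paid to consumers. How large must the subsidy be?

At Q = 352, invert demand for the buyer price: Pb = (720 − 352)/4 = 92; invert supply for the seller price: Ps = (352 − (-57.6))/3.2 = 128.
The subsidy must fill the gap: s = Ps − Pb = 128 − 92 = 36.

Required subsidy s = 36 per unit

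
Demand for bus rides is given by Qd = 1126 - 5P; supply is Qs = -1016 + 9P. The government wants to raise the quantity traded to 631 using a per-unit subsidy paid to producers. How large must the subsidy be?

At Q = 631, invert demand for the buyer price: Pb = (1126 − 631)/5 = 99; invert supply for the seller price: Ps = (631 − (-1016))/9 = 183.
The subsidy must fill the gap: s = Ps − Pb = 183 − 99 = 84.

Required subsidy s = 84 per unit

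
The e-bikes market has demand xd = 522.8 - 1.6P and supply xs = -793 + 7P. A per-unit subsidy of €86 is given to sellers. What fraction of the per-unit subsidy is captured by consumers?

Consumer share = 35/43

Pre-subsidy: 522.8 - 1.6P = -793 + 7P gives P* = 153, x* = 278.
With the subsidy, sellers receive Ps = Pb + 86 for each unit, where Pb is the price buyers pay.
Supply in terms of Pb becomes xs = -793 + 7(Pb + 86) = -191 + 7Pb. Setting this equal to demand: 522.8 - 1.6Pb = -191 + 7Pb, so Pb = 83.
Sellers receive Ps = 83 + 86 = 169; x' = 522.8 − 1.6·83 = 390.
Buyers' price falls by P* − Pb = 153 − 83 = 70; sellers' price rises by Ps − P* = 169 − 153 = 16.
So consumers capture 70/86 = 35/43 of each unit of subsidy.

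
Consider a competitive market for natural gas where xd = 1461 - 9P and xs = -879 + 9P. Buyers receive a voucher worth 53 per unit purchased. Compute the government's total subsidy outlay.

Pre-subsidy: 1461 - 9P = -879 + 9P gives P* = 130, x* = 291.
With the rebate, buyers effectively pay Pb = Ps − 53, where Ps is the price sellers receive.
Demand in terms of Ps becomes xd = 1461 − 9(Ps − 53) = 1938 - 9Ps. Setting this equal to supply: 1938 - 9Ps = -879 + 9Ps, so Ps = 156.5.
Buyers pay Pb = 156.5 − 53 = 103.5; x' = -879 + 9·156.5 = 529.5.
Government outlay = subsidy × quantity = 53 × 529.5 = 28063.5.

Government cost = 28063.5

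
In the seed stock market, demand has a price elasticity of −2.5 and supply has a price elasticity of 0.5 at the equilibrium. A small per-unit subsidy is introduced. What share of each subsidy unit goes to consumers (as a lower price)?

Consumer share = 1/6

For a small subsidy around the equilibrium, the benefit split depends on the relative slopes, which at a point are proportional to the elasticities.
Buyer share = εs/(εs + |εd|) = 0.5/(0.5 + 2.5) = 1/6; seller share = |εd|/(εs + |εd|) = 5/6.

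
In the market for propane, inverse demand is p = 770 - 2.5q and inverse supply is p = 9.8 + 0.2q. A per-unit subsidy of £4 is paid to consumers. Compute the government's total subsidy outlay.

Government cost = 30568/27

Pre-subsidy: 770 - 2.5q = 9.8 + 0.2q gives q* = 2534/9 and p* = 595/9.
With the rebate, buyers effectively pay pb = ps − 4, where ps is the price sellers receive.
On the curves, pb = 770 - 2.5q and ps = 9.8 + 0.2q; the wedge ps − pb = 4 gives 9.8 + 0.2q − (770 - 2.5q) = 4, so q' = 7642/27.
Then pb = 770 − 2.5·(7642/27) = 1685/27 and ps = 9.8 + 0.2·(7642/27) = 1793/27.
Government outlay = subsidy × quantity = 4 × 7642/27 = 30568/27.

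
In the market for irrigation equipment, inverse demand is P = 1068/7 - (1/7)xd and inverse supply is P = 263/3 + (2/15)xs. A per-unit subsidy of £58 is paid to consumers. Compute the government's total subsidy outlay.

Pre-subsidy: 1068/7 - (1/7)x = 263/3 + (2/15)x gives x* = 235 and P* = 119.
With the rebate, buyers effectively pay Pb = Ps − 58, where Ps is the price sellers receive.
On the curves, Pb = 1068/7 - (1/7)x and Ps = 263/3 + (2/15)x; the wedge Ps − Pb = 58 gives 263/3 + (2/15)x − (1068/7 - (1/7)x) = 58, so x' = 445.
Then Pb = 1068/7 − (1/7)·445 = 89 and Ps = 263/3 + (2/15)·445 = 147.
Government outlay = subsidy × quantity = 58 × 445 = 25810.

Government cost = £25810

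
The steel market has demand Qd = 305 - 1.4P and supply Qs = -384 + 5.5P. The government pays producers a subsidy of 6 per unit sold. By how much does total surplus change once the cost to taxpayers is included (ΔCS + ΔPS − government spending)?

Net change in total surplus = -462/23

Pre-subsidy: 305 - 1.4P = -384 + 5.5P gives P* = 6890/69, Q* = 11399/69.
With the subsidy, sellers receive Ps = Pb + 6 for each unit, where Pb is the price buyers pay.
Supply in terms of Pb becomes Qs = -384 + 5.5(Pb + 6) = -351 + 5.5Pb. Setting this equal to demand: 305 - 1.4Pb = -351 + 5.5Pb, so Pb = 6560/69.
Sellers receive Ps = 6560/69 + 6 = 6974/69; Q' = 305 − 1.4·(6560/69) = 11861/69.
ΔCS = ½(11399/69 + 11861/69)(6890/69 − 6560/69) = 1279300/1587; ΔPS = ½(11399/69 + 11861/69)(6974/69 − 6890/69) = 325640/1587.
Government spending = 6 × 11861/69 = 23722/23.
Net change = 1279300/1587 + 325640/1587 − 23722/23 = -462/23. The loss equals the DWL triangle ½·6·154/23.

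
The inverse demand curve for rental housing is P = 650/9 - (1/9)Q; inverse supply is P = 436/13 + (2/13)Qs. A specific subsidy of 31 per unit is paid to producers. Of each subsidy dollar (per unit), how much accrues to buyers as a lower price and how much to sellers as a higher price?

Buyers gain 13 per unit; sellers gain 18 per unit

Pre-subsidy: 650/9 - (1/9)Q = 436/13 + (2/13)Q gives Q* = 146 and P* = 56.
With the subsidy, sellers receive Ps = Pb + 31 for each unit, where Pb is the price buyers pay.
On the curves, Pb = 650/9 - (1/9)Q and Ps = 436/13 + (2/13)Q; the wedge Ps − Pb = 31 gives 436/13 + (2/13)Q − (650/9 - (1/9)Q) = 31, so Q' = 263.
Then Pb = 650/9 − (1/9)·263 = 43 and Ps = 436/13 + (2/13)·263 = 74.
Buyers' price falls by P* − Pb = 56 − 43 = 13; sellers' price rises by Ps − P* = 74 − 56 = 18.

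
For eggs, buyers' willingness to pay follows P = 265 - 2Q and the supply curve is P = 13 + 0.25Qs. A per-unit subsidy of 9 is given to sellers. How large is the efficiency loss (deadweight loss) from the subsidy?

Deadweight loss = 18

Pre-subsidy: 265 - 2Q = 13 + 0.25Q gives Q* = 112 and P* = 41.
With the subsidy, sellers receive Ps = Pb + 9 for each unit, where Pb is the price buyers pay.
On the curves, Pb = 265 - 2Q and Ps = 13 + 0.25Q; the wedge Ps − Pb = 9 gives 13 + 0.25Q − (265 - 2Q) = 9, so Q' = 116.
Then Pb = 265 − 2·116 = 33 and Ps = 13 + 0.25·116 = 42.
The subsidy expands output by 116 − 112 = 4 past the efficient level; on those units the gap between marginal cost and willingness to pay runs from 0 up to 9.
DWL = ½ × 9 × 4 = 18.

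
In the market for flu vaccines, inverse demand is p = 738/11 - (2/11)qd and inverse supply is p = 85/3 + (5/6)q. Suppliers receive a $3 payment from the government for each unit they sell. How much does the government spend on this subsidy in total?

Government cost = 8268/67

Pre-subsidy: 738/11 - (2/11)q = 85/3 + (5/6)q gives q* = 2558/67 and p* = 4030/67.
With the subsidy, sellers receive ps = pb + 3 for each unit, where pb is the price buyers pay.
On the curves, pb = 738/11 - (2/11)q and ps = 85/3 + (5/6)q; the wedge ps − pb = 3 gives 85/3 + (5/6)q − (738/11 - (2/11)q) = 3, so q' = 2756/67.
Then pb = 738/11 − (2/11)·(2756/67) = 3994/67 and ps = 85/3 + (5/6)·(2756/67) = 4195/67.
Government outlay = subsidy × quantity = 3 × 2756/67 = 8268/67.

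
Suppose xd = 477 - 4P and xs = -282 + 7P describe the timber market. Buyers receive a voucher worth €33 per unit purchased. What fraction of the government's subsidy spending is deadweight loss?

DWL / government spending = 14/95

Pre-subsidy: 477 - 4P = -282 + 7P gives P* = 69, x* = 201.
With the rebate, buyers effectively pay Pb = Ps − 33, where Ps is the price sellers receive.
Demand in terms of Ps becomes xd = 477 − 4(Ps − 33) = 609 - 4Ps. Setting this equal to supply: 609 - 4Ps = -282 + 7Ps, so Ps = 81.
Buyers pay Pb = 81 − 33 = 48; x' = -282 + 7·81 = 285.
ΔCS = ½(201 + 285)(69 − 48) = 5103; ΔPS = ½(201 + 285)(81 − 69) = 2916.
Government spending = 33 × 285 = 9405.
DWL = ½ × 33 × (285 − 201) = 1386; fraction = 1386 / 9405 = 14/95.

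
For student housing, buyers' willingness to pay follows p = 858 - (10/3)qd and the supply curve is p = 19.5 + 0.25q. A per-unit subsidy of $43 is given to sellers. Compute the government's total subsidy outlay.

Government cost = $10578

Pre-subsidy: 858 - (10/3)q = 19.5 + 0.25q gives q* = 234 and p* = 78.
With the subsidy, sellers receive ps = pb + 43 for each unit, where pb is the price buyers pay.
On the curves, pb = 858 - (10/3)q and ps = 19.5 + 0.25q; the wedge ps − pb = 43 gives 19.5 + 0.25q − (858 - (10/3)q) = 43, so q' = 246.
Then pb = 858 − (10/3)·246 = 38 and ps = 19.5 + 0.25·246 = 81.
Government outlay = subsidy × quantity = 43 × 246 = 10578.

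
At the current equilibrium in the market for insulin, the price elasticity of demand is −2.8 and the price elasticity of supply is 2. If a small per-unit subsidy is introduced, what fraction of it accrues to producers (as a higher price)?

For a small subsidy around the equilibrium, the benefit split depends on the relative slopes, which at a point are proportional to the elasticities.
Buyer share = εs/(εs + |εd|) = 2/(2 + 2.8) = 5/12; seller share = |εd|/(εs + |εd|) = 7/12.
So producers capture 7/12 of the subsidy.

Producer share = 7/12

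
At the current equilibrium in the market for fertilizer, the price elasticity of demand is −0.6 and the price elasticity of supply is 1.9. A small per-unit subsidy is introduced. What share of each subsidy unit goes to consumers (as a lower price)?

Consumer share = 0.76

For a small subsidy around the equilibrium, the benefit split depends on the relative slopes, which at a point are proportional to the elasticities.
Buyer share = εs/(εs + |εd|) = 1.9/(1.9 + 0.6) = 0.76; seller share = |εd|/(εs + |εd|) = 0.24.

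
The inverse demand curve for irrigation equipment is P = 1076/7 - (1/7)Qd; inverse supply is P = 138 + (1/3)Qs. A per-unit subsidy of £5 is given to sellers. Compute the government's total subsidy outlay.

Government cost = £217.5

Pre-subsidy: 1076/7 - (1/7)Q = 138 + (1/3)Q gives Q* = 33 and P* = 149.
With the subsidy, sellers receive Ps = Pb + 5 for each unit, where Pb is the price buyers pay.
On the curves, Pb = 1076/7 - (1/7)Q and Ps = 138 + (1/3)Q; the wedge Ps − Pb = 5 gives 138 + (1/3)Q − (1076/7 - (1/7)Q) = 5, so Q' = 43.5.
Then Pb = 1076/7 − (1/7)·43.5 = 147.5 and Ps = 138 + (1/3)·43.5 = 152.5.
Government outlay = subsidy × quantity = 5 × 43.5 = 217.5.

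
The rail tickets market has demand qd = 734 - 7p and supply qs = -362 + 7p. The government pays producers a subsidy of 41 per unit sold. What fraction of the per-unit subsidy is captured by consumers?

Consumer share = 0.5

Pre-subsidy: 734 - 7p = -362 + 7p gives p* = 548/7, q* = 186.
With the subsidy, sellers receive ps = pb + 41 for each unit, where pb is the price buyers pay.
Supply in terms of pb becomes qs = -362 + 7(pb + 41) = -75 + 7pb. Setting this equal to demand: 734 - 7pb = -75 + 7pb, so pb = 809/14.
Sellers receive ps = 809/14 + 41 = 1383/14; q' = 734 − 7·(809/14) = 329.5.
Buyers' price falls by p* − pb = 548/7 − 809/14 = 20.5; sellers' price rises by ps − p* = 1383/14 − 548/7 = 20.5.
So consumers capture 20.5/41 = 0.5 of each unit of subsidy.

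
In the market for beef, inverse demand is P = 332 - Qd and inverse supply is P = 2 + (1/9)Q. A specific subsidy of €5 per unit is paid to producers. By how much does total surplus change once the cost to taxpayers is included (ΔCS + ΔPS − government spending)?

Net change in total surplus = -€11.25

Pre-subsidy: 332 - Q = 2 + (1/9)Q gives Q* = 297 and P* = 35.
With the subsidy, sellers receive Ps = Pb + 5 for each unit, where Pb is the price buyers pay.
On the curves, Pb = 332 - Q and Ps = 2 + (1/9)Q; the wedge Ps − Pb = 5 gives 2 + (1/9)Q − (332 - Q) = 5, so Q' = 301.5.
Then Pb = 332 − 1·301.5 = 30.5 and Ps = 2 + (1/9)·301.5 = 35.5.
ΔCS = ½(297 + 301.5)(35 − 30.5) = 1346.625; ΔPS = ½(297 + 301.5)(35.5 − 35) = 149.625.
Government spending = 5 × 301.5 = 1507.5.
Net change = 1346.625 + 149.625 − 1507.5 = -11.25. The loss equals the DWL triangle ½·5·4.5.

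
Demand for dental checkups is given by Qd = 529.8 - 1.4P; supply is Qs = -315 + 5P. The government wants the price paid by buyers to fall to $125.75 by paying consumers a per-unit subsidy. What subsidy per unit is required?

At a buyer price of 125.75, quantity demanded is 529.8 − 1.4·125.75 = 353.75.
Sellers supply 353.75 only when they receive Ps with -315 + 5·Ps = 353.75, i.e. Ps = 133.75.
s = Ps − Pb = 133.75 − 125.75 = 8.

Required subsidy s = $8 per unit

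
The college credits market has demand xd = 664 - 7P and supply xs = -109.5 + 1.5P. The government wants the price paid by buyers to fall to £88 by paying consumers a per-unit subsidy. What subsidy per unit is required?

At a buyer price of 88, quantity demanded is 664 − 7·88 = 48.
Sellers supply 48 only when they receive Ps with -109.5 + 1.5·Ps = 48, i.e. Ps = 105.
s = Ps − Pb = 105 − 88 = 17.

Required subsidy s = £17 per unit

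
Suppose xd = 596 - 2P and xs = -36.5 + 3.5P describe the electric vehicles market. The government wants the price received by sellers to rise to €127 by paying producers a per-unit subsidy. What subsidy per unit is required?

Required subsidy s = €33 per unit

At a seller price of 127, quantity supplied is -36.5 + 3.5·127 = 408.
Buyers absorb 408 only when they pay Pb with 596 − 2·Pb = 408, i.e. Pb = 94.
s = Ps − Pb = 127 − 94 = 33.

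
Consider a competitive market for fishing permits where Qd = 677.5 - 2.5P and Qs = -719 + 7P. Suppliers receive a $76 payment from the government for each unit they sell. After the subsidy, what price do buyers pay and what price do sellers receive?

Buyers pay $91; sellers receive $167

Pre-subsidy: 677.5 - 2.5P = -719 + 7P gives P* = 147, Q* = 310.
With the subsidy, sellers receive Ps = Pb + 76 for each unit, where Pb is the price buyers pay.
Supply in terms of Pb becomes Qs = -719 + 7(Pb + 76) = -187 + 7Pb. Setting this equal to demand: 677.5 - 2.5Pb = -187 + 7Pb, so Pb = 91.
Sellers receive Ps = 91 + 76 = 167; Q' = 677.5 − 2.5·91 = 450.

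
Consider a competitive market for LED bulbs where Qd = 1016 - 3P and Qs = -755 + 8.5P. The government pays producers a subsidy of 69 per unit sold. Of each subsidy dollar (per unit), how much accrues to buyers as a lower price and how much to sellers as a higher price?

Pre-subsidy: 1016 - 3P = -755 + 8.5P gives P* = 154, Q* = 554.
With the subsidy, sellers receive Ps = Pb + 69 for each unit, where Pb is the price buyers pay.
Supply in terms of Pb becomes Qs = -755 + 8.5(Pb + 69) = -168.5 + 8.5Pb. Setting this equal to demand: 1016 - 3Pb = -168.5 + 8.5Pb, so Pb = 103.
Sellers receive Ps = 103 + 69 = 172; Q' = 1016 − 3·103 = 707.
Buyers' price falls by P* − Pb = 154 − 103 = 51; sellers' price rises by Ps − P* = 172 − 154 = 18.

Buyers gain 51 per unit; sellers gain 18 per unit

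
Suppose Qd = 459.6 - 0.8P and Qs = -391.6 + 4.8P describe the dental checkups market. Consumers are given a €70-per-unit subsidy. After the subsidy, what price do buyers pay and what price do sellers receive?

Pre-subsidy: 459.6 - 0.8P = -391.6 + 4.8P gives P* = 152, Q* = 338.
With the rebate, buyers effectively pay Pb = Ps − 70, where Ps is the price sellers receive.
Demand in terms of Ps becomes Qd = 459.6 − 0.8(Ps − 70) = 515.6 - 0.8Ps. Setting this equal to supply: 515.6 - 0.8Ps = -391.6 + 4.8Ps, so Ps = 162.
Buyers pay Pb = 162 − 70 = 92; Q' = -391.6 + 4.8·162 = 386.

Buyers pay €92; sellers receive €162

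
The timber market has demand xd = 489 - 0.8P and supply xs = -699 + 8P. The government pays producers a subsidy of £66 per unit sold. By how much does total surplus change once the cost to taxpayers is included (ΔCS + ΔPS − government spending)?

Pre-subsidy: 489 - 0.8P = -699 + 8P gives P* = 135, x* = 381.
With the subsidy, sellers receive Ps = Pb + 66 for each unit, where Pb is the price buyers pay.
Supply in terms of Pb becomes xs = -699 + 8(Pb + 66) = -171 + 8Pb. Setting this equal to demand: 489 - 0.8Pb = -171 + 8Pb, so Pb = 75.
Sellers receive Ps = 75 + 66 = 141; x' = 489 − 0.8·75 = 429.
ΔCS = ½(381 + 429)(135 − 75) = 24300; ΔPS = ½(381 + 429)(141 − 135) = 2430.
Government spending = 66 × 429 = 28314.
Net change = 24300 + 2430 − 28314 = -1584. The loss equals the DWL triangle ½·66·48.

Net change in total surplus = -£1584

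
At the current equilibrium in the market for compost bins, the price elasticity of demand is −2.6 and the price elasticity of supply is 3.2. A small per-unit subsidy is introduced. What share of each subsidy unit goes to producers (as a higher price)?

For a small subsidy around the equilibrium, the benefit split depends on the relative slopes, which at a point are proportional to the elasticities.
Buyer share = εs/(εs + |εd|) = 3.2/(3.2 + 2.6) = 16/29; seller share = |εd|/(εs + |εd|) = 13/29.
So producers capture 13/29 of the subsidy.

Producer share = 13/29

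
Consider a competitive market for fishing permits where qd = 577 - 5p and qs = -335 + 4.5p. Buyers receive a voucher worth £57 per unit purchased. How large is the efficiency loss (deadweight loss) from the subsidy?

Pre-subsidy: 577 - 5p = -335 + 4.5p gives p* = 96, q* = 97.
With the rebate, buyers effectively pay pb = ps − 57, where ps is the price sellers receive.
Demand in terms of ps becomes qd = 577 − 5(ps − 57) = 862 - 5ps. Setting this equal to supply: 862 - 5ps = -335 + 4.5ps, so ps = 126.
Buyers pay pb = 126 − 57 = 69; q' = -335 + 4.5·126 = 232.
The subsidy expands output by 232 − 97 = 135 past the efficient level; on those units the gap between marginal cost and willingness to pay runs from 0 up to 57.
DWL = ½ × 57 × 135 = 3847.5.

Deadweight loss = £3847.5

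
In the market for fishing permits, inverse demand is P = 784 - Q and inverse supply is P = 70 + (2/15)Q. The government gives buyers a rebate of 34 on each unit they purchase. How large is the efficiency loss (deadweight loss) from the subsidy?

Pre-subsidy: 784 - Q = 70 + (2/15)Q gives Q* = 630 and P* = 154.
With the rebate, buyers effectively pay Pb = Ps − 34, where Ps is the price sellers receive.
On the curves, Pb = 784 - Q and Ps = 70 + (2/15)Q; the wedge Ps − Pb = 34 gives 70 + (2/15)Q − (784 - Q) = 34, so Q' = 660.
Then Pb = 784 − 1·660 = 124 and Ps = 70 + (2/15)·660 = 158.
The subsidy expands output by 660 − 630 = 30 past the efficient level; on those units the gap between marginal cost and willingness to pay runs from 0 up to 34.
DWL = ½ × 34 × 30 = 510.

Deadweight loss = 510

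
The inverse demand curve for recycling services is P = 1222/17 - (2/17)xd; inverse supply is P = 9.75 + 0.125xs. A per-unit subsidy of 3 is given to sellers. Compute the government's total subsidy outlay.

Government cost = 8858/11

Pre-subsidy: 1222/17 - (2/17)x = 9.75 + 0.125x gives x* = 8450/33 and P* = 1378/33.
With the subsidy, sellers receive Ps = Pb + 3 for each unit, where Pb is the price buyers pay.
On the curves, Pb = 1222/17 - (2/17)x and Ps = 9.75 + 0.125x; the wedge Ps − Pb = 3 gives 9.75 + 0.125x − (1222/17 - (2/17)x) = 3, so x' = 8858/33.
Then Pb = 1222/17 − (2/17)·(8858/33) = 1330/33 and Ps = 9.75 + 0.125·(8858/33) = 1429/33.
Government outlay = subsidy × quantity = 3 × 8858/33 = 8858/11.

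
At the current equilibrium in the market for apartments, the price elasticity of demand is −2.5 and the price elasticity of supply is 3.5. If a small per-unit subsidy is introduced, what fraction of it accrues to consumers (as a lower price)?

For a small subsidy around the equilibrium, the benefit split depends on the relative slopes, which at a point are proportional to the elasticities.
Buyer share = εs/(εs + |εd|) = 3.5/(3.5 + 2.5) = 7/12; seller share = |εd|/(εs + |εd|) = 5/12.

Consumer share = 7/12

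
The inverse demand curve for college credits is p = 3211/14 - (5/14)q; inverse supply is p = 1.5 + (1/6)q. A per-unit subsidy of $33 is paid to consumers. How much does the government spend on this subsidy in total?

Government cost = $16434

Pre-subsidy: 3211/14 - (5/14)q = 1.5 + (1/6)q gives q* = 435 and p* = 74.
With the rebate, buyers effectively pay pb = ps − 33, where ps is the price sellers receive.
On the curves, pb = 3211/14 - (5/14)q and ps = 1.5 + (1/6)q; the wedge ps − pb = 33 gives 1.5 + (1/6)q − (3211/14 - (5/14)q) = 33, so q' = 498.
Then pb = 3211/14 − (5/14)·498 = 51.5 and ps = 1.5 + (1/6)·498 = 84.5.
Government outlay = subsidy × quantity = 33 × 498 = 16434.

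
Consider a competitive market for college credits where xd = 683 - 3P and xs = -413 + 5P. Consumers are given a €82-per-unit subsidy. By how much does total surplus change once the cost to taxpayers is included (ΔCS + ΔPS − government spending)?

Pre-subsidy: 683 - 3P = -413 + 5P gives P* = 137, x* = 272.
With the rebate, buyers effectively pay Pb = Ps − 82, where Ps is the price sellers receive.
Demand in terms of Ps becomes xd = 683 − 3(Ps − 82) = 929 - 3Ps. Setting this equal to supply: 929 - 3Ps = -413 + 5Ps, so Ps = 167.75.
Buyers pay Pb = 167.75 − 82 = 85.75; x' = -413 + 5·167.75 = 425.75.
ΔCS = ½(272 + 425.75)(137 − 85.75) = 17879.84375; ΔPS = ½(272 + 425.75)(167.75 − 137) = 10727.90625.
Government spending = 82 × 425.75 = 34911.5.
Net change = 17879.84375 + 10727.90625 − 34911.5 = -6303.75. The loss equals the DWL triangle ½·82·153.75.

Net change in total surplus = -€6303.75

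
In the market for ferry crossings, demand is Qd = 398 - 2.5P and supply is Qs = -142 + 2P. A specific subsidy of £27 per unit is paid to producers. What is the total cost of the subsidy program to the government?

Pre-subsidy: 398 - 2.5P = -142 + 2P gives P* = 120, Q* = 98.
With the subsidy, sellers receive Ps = Pb + 27 for each unit, where Pb is the price buyers pay.
Supply in terms of Pb becomes Qs = -142 + 2(Pb + 27) = -88 + 2Pb. Setting this equal to demand: 398 - 2.5Pb = -88 + 2Pb, so Pb = 108.
Sellers receive Ps = 108 + 27 = 135; Q' = 398 − 2.5·108 = 128.
Government outlay = subsidy × quantity = 27 × 128 = 3456.

Government cost = £3456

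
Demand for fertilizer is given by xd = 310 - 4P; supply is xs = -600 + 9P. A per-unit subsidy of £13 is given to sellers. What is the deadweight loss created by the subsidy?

Deadweight loss = £234

Pre-subsidy: 310 - 4P = -600 + 9P gives P* = 70, x* = 30.
With the subsidy, sellers receive Ps = Pb + 13 for each unit, where Pb is the price buyers pay.
Supply in terms of Pb becomes xs = -600 + 9(Pb + 13) = -483 + 9Pb. Setting this equal to demand: 310 - 4Pb = -483 + 9Pb, so Pb = 61.
Sellers receive Ps = 61 + 13 = 74; x' = 310 − 4·61 = 66.
The subsidy expands output by 66 − 30 = 36 past the efficient level; on those units the gap between marginal cost and willingness to pay runs from 0 up to 13.
DWL = ½ × 13 × 36 = 234.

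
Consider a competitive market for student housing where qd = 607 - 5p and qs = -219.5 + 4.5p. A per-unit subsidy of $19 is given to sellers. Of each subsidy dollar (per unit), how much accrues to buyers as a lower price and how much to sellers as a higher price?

Buyers gain $9 per unit; sellers gain $10 per unit

Pre-subsidy: 607 - 5p = -219.5 + 4.5p gives p* = 87, q* = 172.
With the subsidy, sellers receive ps = pb + 19 for each unit, where pb is the price buyers pay.
Supply in terms of pb becomes qs = -219.5 + 4.5(pb + 19) = -134 + 4.5pb. Setting this equal to demand: 607 - 5pb = -134 + 4.5pb, so pb = 78.
Sellers receive ps = 78 + 19 = 97; q' = 607 − 5·78 = 217.
Buyers' price falls by p* − pb = 87 − 78 = 9; sellers' price rises by ps − p* = 97 − 87 = 10.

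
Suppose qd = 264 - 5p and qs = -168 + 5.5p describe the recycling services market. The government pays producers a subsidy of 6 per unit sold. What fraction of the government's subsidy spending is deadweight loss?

Pre-subsidy: 264 - 5p = -168 + 5.5p gives p* = 288/7, q* = 408/7.
With the subsidy, sellers receive ps = pb + 6 for each unit, where pb is the price buyers pay.
Supply in terms of pb becomes qs = -168 + 5.5(pb + 6) = -135 + 5.5pb. Setting this equal to demand: 264 - 5pb = -135 + 5.5pb, so pb = 38.
Sellers receive ps = 38 + 6 = 44; q' = 264 − 5·38 = 74.
ΔCS = ½(408/7 + 74)(288/7 − 38) = 10186/49; ΔPS = ½(408/7 + 74)(44 − 288/7) = 9260/49.
Government spending = 6 × 74 = 444.
DWL = ½ × 6 × (74 − 408/7) = 330/7; fraction = (330/7) / 444 = 55/518.

DWL / government spending = 55/518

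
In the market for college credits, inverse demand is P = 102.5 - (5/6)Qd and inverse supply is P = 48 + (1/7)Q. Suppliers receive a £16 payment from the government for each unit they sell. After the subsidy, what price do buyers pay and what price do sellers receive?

Pre-subsidy: 102.5 - (5/6)Q = 48 + (1/7)Q gives Q* = 2289/41 and P* = 2295/41.
With the subsidy, sellers receive Ps = Pb + 16 for each unit, where Pb is the price buyers pay.
On the curves, Pb = 102.5 - (5/6)Q and Ps = 48 + (1/7)Q; the wedge Ps − Pb = 16 gives 48 + (1/7)Q − (102.5 - (5/6)Q) = 16, so Q' = 2961/41.
Then Pb = 102.5 − (5/6)·(2961/41) = 1735/41 and Ps = 48 + (1/7)·(2961/41) = 2391/41.

Buyers pay 1735/41; sellers receive 2391/41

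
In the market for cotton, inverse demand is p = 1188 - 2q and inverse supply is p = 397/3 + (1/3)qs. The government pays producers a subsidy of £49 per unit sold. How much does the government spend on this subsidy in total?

Government cost = £23198

Pre-subsidy: 1188 - 2q = 397/3 + (1/3)q gives q* = 3167/7 and p* = 1982/7.
With the subsidy, sellers receive ps = pb + 49 for each unit, where pb is the price buyers pay.
On the curves, pb = 1188 - 2q and ps = 397/3 + (1/3)q; the wedge ps − pb = 49 gives 397/3 + (1/3)q − (1188 - 2q) = 49, so q' = 3314/7.
Then pb = 1188 − 2·(3314/7) = 1688/7 and ps = 397/3 + (1/3)·(3314/7) = 2031/7.
Government outlay = subsidy × quantity = 49 × 3314/7 = 23198.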